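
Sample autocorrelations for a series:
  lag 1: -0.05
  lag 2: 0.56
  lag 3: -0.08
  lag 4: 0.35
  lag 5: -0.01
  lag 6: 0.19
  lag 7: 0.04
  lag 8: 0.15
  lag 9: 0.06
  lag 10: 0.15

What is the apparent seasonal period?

The largest autocorrelation is r_2 = 0.56, with weaker echoes at lags 4 (0.35), 6 (0.19), 8 (0.15) and 10 (0.15); the remaining lags stay at or below 0.06.
The dominant spike at lag 2 indicates a seasonal period of 2.

2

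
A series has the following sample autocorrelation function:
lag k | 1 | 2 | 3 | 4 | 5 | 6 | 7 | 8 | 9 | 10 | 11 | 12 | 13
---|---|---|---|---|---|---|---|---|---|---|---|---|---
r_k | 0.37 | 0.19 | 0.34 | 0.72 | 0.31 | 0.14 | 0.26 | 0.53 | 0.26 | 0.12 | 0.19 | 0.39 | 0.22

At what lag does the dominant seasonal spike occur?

4

The largest autocorrelation is r_4 = 0.72, with weaker echoes at lags 8 (0.53) and 12 (0.39); the remaining lags stay at or below 0.37. The elevated value at lag 1 (0.37), dropping to 0.19 at lag 2, reflects decaying short-term dependence rather than seasonality.
The dominant spike at lag 4 indicates a seasonal period of 4.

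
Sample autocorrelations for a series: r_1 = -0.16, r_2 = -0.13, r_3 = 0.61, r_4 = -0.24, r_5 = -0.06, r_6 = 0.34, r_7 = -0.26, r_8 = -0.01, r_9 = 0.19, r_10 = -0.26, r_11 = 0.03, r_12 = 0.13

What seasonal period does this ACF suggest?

The largest autocorrelation is r_3 = 0.61, with weaker echoes at lags 6 (0.34) and 9 (0.19); the remaining lags stay at or below 0.13.
The dominant spike at lag 3 indicates a seasonal period of 3.

3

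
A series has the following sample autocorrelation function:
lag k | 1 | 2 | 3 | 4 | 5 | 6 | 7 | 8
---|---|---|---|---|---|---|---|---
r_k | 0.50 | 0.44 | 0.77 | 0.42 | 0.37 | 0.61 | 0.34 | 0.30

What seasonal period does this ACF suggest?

The largest autocorrelation is r_3 = 0.77, with a weaker echo at lag 6 (0.61); the remaining lags stay at or below 0.50. The elevated value at lag 1 (0.50), dropping to 0.44 at lag 2, reflects decaying short-term dependence rather than seasonality.
The dominant spike at lag 3 indicates a seasonal period of 3.

3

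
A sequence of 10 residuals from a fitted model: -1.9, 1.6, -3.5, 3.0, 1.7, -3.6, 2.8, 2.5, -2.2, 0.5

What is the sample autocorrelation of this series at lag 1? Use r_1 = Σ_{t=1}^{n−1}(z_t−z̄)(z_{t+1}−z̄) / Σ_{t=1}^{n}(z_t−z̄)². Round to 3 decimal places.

-0.482

Mean z̄ = (-1.9 + 1.6 − 3.5 + 3.0 + 1.7 − 3.6 + 2.8 + 2.5 − 2.2 + 0.5)/10 = 0.0900
Numerator Σ_{t=1}^{9}(z_t−z̄)(z_{t+1}−z̄) = -30.0551
Denominator Σ(z_t−z̄)² = 62.3690
r_1 = -30.0551 / 62.3690 = -0.482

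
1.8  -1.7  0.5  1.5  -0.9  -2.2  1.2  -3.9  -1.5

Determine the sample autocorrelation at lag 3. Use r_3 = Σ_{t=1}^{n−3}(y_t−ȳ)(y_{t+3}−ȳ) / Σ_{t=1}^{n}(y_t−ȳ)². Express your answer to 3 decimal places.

0.325

Mean ȳ = (1.8 − 1.7 + 0.5 + 1.5 − 0.9 − 2.2 + 1.2 − 3.9 − 1.5)/9 = -0.5778
Σ(y_t−ȳ)(y_{t+3}−ȳ) = (4.9405) + (0.3616) + (-1.7484) + (3.6938) + (1.0705) + (1.4960) = 9.8141
Denominator Σ(y_t−ȳ)² = 30.1756
r_3 = 9.8141 / 30.1756 = 0.325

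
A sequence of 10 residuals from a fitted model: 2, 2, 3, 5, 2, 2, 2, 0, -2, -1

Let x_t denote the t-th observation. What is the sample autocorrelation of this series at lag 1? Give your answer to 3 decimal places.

0.596

Mean x̄ = (2 + 2 + 3 + 5 + 2 + 2 + 2 + 0 − 2 − 1)/10 = 1.5000
Numerator Σ_{t=1}^{9}(x_t−x̄)(x_{t+1}−x̄) = 21.7500
Denominator Σ(x_t−x̄)² = 36.5000
r_1 = 21.7500 / 36.5000 = 0.596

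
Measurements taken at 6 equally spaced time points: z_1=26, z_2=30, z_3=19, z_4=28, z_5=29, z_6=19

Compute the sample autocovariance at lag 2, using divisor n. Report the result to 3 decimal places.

-5.426

Mean z̄ = (26 + 30 + 19 + 28 + 29 + 19)/6 = 25.1667
Deviations: 0.8333, 4.8333, -6.1667, 2.8333, 3.8333, -6.1667
Σ_{t=1}^{4}(z_t−z̄)(z_{t+2}−z̄) = -32.5556
γ_2 = -32.5556 / 6 = -5.426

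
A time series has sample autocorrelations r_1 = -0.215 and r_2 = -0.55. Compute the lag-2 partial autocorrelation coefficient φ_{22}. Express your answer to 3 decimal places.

-0.625

φ_{22} = (r_2 − r_1²) / (1 − r_1²)
r_1² = (-0.215)² = 0.046225
Numerator = -0.55 − 0.0462 = -0.5962; denominator = 1 − 0.0462 = 0.9538
φ_{22} = -0.5962 / 0.9538 = -0.625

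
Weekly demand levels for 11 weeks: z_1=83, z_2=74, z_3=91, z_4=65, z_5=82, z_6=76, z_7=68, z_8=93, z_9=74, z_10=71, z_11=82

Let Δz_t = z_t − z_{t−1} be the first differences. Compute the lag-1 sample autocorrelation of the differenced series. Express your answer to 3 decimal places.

First differences Δz: -9, 17, -26, 17, -6, -8, 25, -19, -3, 11
Mean of differences = -0.1000
Numerator Σ(Δz_t−Δz̄)(Δz_{t+1}−Δz̄) = -1742.3100
Denominator Σ(Δz_t−Δz̄)² = 2550.9000
r_1(Δz) = -1742.3100 / 2550.9000 = -0.683

-0.683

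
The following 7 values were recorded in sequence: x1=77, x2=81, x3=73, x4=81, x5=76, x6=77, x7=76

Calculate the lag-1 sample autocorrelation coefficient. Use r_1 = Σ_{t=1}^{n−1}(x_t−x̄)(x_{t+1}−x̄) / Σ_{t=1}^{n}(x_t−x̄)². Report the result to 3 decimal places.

Mean x̄ = (77 + 81 + 73 + 81 + 76 + 77 + 76)/7 = 77.2857
Deviations from mean: -0.2857, 3.7143, -4.2857, 3.7143, -1.2857, -0.2857, -1.2857
Numerator Σ_{t=1}^{6}(x_t−x̄)(x_{t+1}−x̄) = -36.9388
Denominator Σ(x_t−x̄)² = 49.4286
r_1 = -36.9388 / 49.4286 = -0.747

-0.747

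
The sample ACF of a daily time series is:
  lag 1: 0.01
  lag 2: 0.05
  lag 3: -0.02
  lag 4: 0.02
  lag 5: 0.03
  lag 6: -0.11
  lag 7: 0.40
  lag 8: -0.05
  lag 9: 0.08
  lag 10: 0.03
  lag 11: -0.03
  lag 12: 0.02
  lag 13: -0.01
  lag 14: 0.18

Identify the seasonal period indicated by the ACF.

The largest autocorrelation is r_7 = 0.40, with a weaker echo at lag 14 (0.18); the remaining lags stay at or below 0.08.
The dominant spike at lag 7 indicates a seasonal period of 7.

7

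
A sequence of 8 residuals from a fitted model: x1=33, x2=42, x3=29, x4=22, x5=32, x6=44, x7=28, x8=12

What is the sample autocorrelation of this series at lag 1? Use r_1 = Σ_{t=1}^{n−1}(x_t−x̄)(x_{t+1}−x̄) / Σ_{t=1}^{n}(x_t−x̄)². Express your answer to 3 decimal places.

0.064

Mean x̄ = (33 + 42 + 29 + 22 + 32 + 44 + 28 + 12)/8 = 30.2500
Deviations from mean: 2.7500, 11.7500, -1.2500, -8.2500, 1.7500, 13.7500, -2.2500, -18.2500
Σ(x_t−x̄)(x_{t+1}−x̄) = (32.3125) + (-14.6875) + (10.3125) + (-14.4375) + (24.0625) + (-30.9375) + (41.0625) = 47.6875
Denominator Σ(x_t−x̄)² = 745.5000
r_1 = 47.6875 / 745.5000 = 0.064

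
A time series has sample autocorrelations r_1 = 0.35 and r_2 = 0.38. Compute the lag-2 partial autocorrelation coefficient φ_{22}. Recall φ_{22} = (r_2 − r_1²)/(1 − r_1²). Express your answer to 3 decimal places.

0.293

φ_{22} = (r_2 − r_1²) / (1 − r_1²)
r_1² = (0.35)² = 0.1225
Numerator = 0.38 − 0.1225 = 0.2575; denominator = 1 − 0.1225 = 0.8775
φ_{22} = 0.2575 / 0.8775 = 0.293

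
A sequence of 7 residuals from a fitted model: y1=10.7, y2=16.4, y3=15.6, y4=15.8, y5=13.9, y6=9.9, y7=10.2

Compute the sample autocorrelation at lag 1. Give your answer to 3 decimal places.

Mean ȳ = (10.7 + 16.4 + 15.6 + 15.8 + 13.9 + 9.9 + 10.2)/7 = 13.2143
Deviations from mean: -2.5143, 3.1857, 2.3857, 2.5857, 0.6857, -3.3143, -3.0143
Numerator Σ_{t=1}^{6}(y_t−ȳ)(y_{t+1}−ȳ) = 15.2498
Denominator Σ(y_t−ȳ)² = 49.3886
r_1 = 15.2498 / 49.3886 = 0.309

0.309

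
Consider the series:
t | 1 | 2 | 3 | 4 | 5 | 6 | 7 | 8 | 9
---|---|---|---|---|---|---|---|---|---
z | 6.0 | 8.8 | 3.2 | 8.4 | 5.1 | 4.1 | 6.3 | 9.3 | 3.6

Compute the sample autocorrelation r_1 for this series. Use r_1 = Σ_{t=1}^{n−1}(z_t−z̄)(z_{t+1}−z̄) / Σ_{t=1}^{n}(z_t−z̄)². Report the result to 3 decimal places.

Mean z̄ = (6.0 + 8.8 + 3.2 + 8.4 + 5.1 + 4.1 + 6.3 + 9.3 + 3.6)/9 = 6.0889
Numerator Σ_{t=1}^{8}(z_t−z̄)(z_{t+1}−z̄) = -22.8023
Denominator Σ(z_t−z̄)² = 42.5289
r_1 = -22.8023 / 42.5289 = -0.536

-0.536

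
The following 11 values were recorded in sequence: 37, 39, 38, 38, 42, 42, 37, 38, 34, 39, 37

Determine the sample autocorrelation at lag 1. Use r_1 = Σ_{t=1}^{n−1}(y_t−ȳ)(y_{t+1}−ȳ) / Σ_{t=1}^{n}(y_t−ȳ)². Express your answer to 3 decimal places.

0.087

Mean ȳ = (37 + 39 + 38 + 38 + 42 + 42 + 37 + 38 + 34 + 39 + 37)/11 = 38.2727
Numerator Σ_{t=1}^{10}(y_t−ȳ)(y_{t+1}−ȳ) = 4.5620
Denominator Σ(y_t−ȳ)² = 52.1818
r_1 = 4.5620 / 52.1818 = 0.087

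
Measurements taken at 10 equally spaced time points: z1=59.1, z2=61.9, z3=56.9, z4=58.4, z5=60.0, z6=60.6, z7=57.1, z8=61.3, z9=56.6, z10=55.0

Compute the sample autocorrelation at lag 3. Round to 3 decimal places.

0.138

Mean z̄ = (59.1 + 61.9 + 56.9 + 58.4 + 60.0 + 60.6 + 57.1 + 61.3 + 56.6 + 55.0)/10 = 58.6900
Σ(z_t−z̄)(z_{t+3}−z̄) = (-0.1189) + (4.2051) + (-3.4189) + (0.4611) + (3.4191) + (-3.9919) + (5.8671) = 6.4227
Denominator Σ(z_t−z̄)² = 46.4490
r_3 = 6.4227 / 46.4490 = 0.138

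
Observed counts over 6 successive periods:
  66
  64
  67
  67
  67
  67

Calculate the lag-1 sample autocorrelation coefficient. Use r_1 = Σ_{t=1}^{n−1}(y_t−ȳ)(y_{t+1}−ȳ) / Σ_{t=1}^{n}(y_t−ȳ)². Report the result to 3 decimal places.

0.076

Mean ȳ = (66 + 64 + 67 + 67 + 67 + 67)/6 = 66.3333
Deviations from mean: -0.3333, -2.3333, 0.6667, 0.6667, 0.6667, 0.6667
Σ(y_t−ȳ)(y_{t+1}−ȳ) = (0.7778) + (-1.5556) + (0.4444) + (0.4444) + (0.4444) = 0.5556
Denominator Σ(y_t−ȳ)² = 7.3333
r_1 = 0.5556 / 7.3333 = 0.076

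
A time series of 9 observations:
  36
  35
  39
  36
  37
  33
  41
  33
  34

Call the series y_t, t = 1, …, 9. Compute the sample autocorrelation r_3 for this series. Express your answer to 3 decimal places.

-0.121

Mean ȳ = (36 + 35 + 39 + 36 + 37 + 33 + 41 + 33 + 34)/9 = 36.0000
Σ(y_t−ȳ)(y_{t+3}−ȳ) = (0.0000) + (-1.0000) + (-9.0000) + (0.0000) + (-3.0000) + (6.0000) = -7.0000
Denominator Σ(y_t−ȳ)² = 58.0000
r_3 = -7.0000 / 58.0000 = -0.121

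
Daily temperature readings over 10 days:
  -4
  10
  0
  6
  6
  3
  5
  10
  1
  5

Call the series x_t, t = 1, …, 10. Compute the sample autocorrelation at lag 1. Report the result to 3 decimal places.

Mean x̄ = (-4 + 10 + 0 + 6 + 6 + 3 + 5 + 10 + 1 + 5)/10 = 4.2000
Numerator Σ_{t=1}^{9}(x_t−x̄)(x_{t+1}−x̄) = -95.8400
Denominator Σ(x_t−x̄)² = 171.6000
r_1 = -95.8400 / 171.6000 = -0.559

-0.559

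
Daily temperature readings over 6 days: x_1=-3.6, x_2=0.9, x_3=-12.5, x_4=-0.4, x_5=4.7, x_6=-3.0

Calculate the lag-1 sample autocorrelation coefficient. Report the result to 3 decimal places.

Mean x̄ = (-3.6 + 0.9 − 12.5 − 0.4 + 4.7 − 3.0)/6 = -2.3167
Deviations from mean: -1.2833, 3.2167, -10.1833, 1.9167, 7.0167, -0.6833
Σ(x_t−x̄)(x_{t+1}−x̄) = (-4.1281) + (-32.7564) + (-19.5181) + (13.4486) + (-4.7947) = -47.7486
Denominator Σ(x_t−x̄)² = 169.0683
r_1 = -47.7486 / 169.0683 = -0.282

-0.282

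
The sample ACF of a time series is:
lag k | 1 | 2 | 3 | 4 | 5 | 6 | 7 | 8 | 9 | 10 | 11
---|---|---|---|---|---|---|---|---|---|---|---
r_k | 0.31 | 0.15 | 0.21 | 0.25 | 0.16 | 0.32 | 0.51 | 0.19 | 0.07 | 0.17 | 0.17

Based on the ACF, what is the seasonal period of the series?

The largest autocorrelation is r_7 = 0.51; the remaining lags stay at or below 0.32. The elevated value at lag 1 (0.31), dropping to 0.15 at lag 2, reflects decaying short-term dependence rather than seasonality.
The dominant spike at lag 7 indicates a seasonal period of 7.

7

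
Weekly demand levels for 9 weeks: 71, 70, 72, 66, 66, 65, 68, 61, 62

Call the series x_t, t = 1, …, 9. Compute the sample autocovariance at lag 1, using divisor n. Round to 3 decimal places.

5.192

Mean x̄ = (71 + 70 + 72 + 66 + 66 + 65 + 68 + 61 + 62)/9 = 66.7778
Σ_{t=1}^{8}(x_t−x̄)(x_{t+1}−x̄) = 46.7284
γ_1 = 46.7284 / 9 = 5.192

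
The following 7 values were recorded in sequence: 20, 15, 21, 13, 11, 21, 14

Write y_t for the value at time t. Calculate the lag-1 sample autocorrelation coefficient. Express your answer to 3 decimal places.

Mean ȳ = (20 + 15 + 21 + 13 + 11 + 21 + 14)/7 = 16.4286
Deviations from mean: 3.5714, -1.4286, 4.5714, -3.4286, -5.4286, 4.5714, -2.4286
Numerator Σ_{t=1}^{6}(y_t−ȳ)(y_{t+1}−ȳ) = -44.6122
Denominator Σ(y_t−ȳ)² = 103.7143
r_1 = -44.6122 / 103.7143 = -0.430

-0.430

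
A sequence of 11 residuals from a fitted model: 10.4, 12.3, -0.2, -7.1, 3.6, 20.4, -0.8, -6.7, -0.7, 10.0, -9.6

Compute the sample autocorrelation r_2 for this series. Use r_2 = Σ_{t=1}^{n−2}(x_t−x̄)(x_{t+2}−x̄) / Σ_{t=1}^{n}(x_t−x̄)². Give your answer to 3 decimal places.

-0.536

Mean x̄ = (10.4 + 12.3 − 0.2 − 7.1 + 3.6 + 20.4 − 0.8 − 6.7 − 0.7 + 10.0 − 9.6)/11 = 2.8727
Numerator Σ_{t=1}^{9}(x_t−x̄)(x_{t+2}−x̄) = -475.1733
Denominator Σ(x_t−x̄)² = 886.4218
r_2 = -475.1733 / 886.4218 = -0.536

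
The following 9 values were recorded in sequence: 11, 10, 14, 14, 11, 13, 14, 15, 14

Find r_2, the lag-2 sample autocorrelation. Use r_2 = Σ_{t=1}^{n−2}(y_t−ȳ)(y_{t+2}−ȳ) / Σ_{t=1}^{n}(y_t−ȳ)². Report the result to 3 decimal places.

-0.318

Mean ȳ = (11 + 10 + 14 + 14 + 11 + 13 + 14 + 15 + 14)/9 = 12.8889
Σ(y_t−ȳ)(y_{t+2}−ȳ) = (-2.0988) + (-3.2099) + (-2.0988) + (0.1235) + (-2.0988) + (0.2346) + (1.2346) = -7.9136
Denominator Σ(y_t−ȳ)² = 24.8889
r_2 = -7.9136 / 24.8889 = -0.318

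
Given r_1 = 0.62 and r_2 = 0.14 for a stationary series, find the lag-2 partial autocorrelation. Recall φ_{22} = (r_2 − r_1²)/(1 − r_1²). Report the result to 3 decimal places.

-0.397

φ_{22} = (r_2 − r_1²) / (1 − r_1²)
r_1² = (0.62)² = 0.3844
Numerator = 0.14 − 0.3844 = -0.2444; denominator = 1 − 0.3844 = 0.6156
φ_{22} = -0.2444 / 0.6156 = -0.397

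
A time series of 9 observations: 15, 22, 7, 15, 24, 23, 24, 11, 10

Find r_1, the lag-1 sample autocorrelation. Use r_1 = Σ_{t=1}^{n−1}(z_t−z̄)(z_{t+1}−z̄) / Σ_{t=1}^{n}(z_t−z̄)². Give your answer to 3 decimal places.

0.090

Mean z̄ = (15 + 22 + 7 + 15 + 24 + 23 + 24 + 11 + 10)/9 = 16.7778
Numerator Σ_{t=1}^{8}(z_t−z̄)(z_{t+1}−z̄) = 31.5062
Denominator Σ(z_t−z̄)² = 351.5556
r_1 = 31.5062 / 351.5556 = 0.090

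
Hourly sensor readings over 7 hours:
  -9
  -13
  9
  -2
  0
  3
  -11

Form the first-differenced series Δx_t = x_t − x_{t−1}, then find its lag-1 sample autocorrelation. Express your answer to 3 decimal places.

First differences Δx: -4, 22, -11, 2, 3, -14
Mean of differences = -0.3333
Numerator Σ(Δx_t−Δx̄)(Δx_{t+1}−Δx̄) = -382.7778
Denominator Σ(Δx_t−Δx̄)² = 829.3333
r_1(Δx) = -382.7778 / 829.3333 = -0.462

-0.462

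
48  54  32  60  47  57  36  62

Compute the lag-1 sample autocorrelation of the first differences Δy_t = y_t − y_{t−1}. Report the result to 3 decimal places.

-0.739

First differences Δy: 6, -22, 28, -13, 10, -21, 26
Mean of differences = 2.0000
Numerator Σ(Δy_t−Δȳ)(Δy_{t+1}−Δȳ) = -1966.0000
Denominator Σ(Δy_t−Δȳ)² = 2662.0000
r_1(Δy) = -1966.0000 / 2662.0000 = -0.739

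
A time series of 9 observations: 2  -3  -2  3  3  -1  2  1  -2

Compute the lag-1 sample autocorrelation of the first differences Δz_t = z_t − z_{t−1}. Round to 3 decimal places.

First differences Δz: -5, 1, 5, 0, -4, 3, -1, -3
Mean of differences = -0.5000
Numerator Σ(Δz_t−Δz̄)(Δz_{t+1}−Δz̄) = -10.2500
Denominator Σ(Δz_t−Δz̄)² = 84.0000
r_1(Δz) = -10.2500 / 84.0000 = -0.122

-0.122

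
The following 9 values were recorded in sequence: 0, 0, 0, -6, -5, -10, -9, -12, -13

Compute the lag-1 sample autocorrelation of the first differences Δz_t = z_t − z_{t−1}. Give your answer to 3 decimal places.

First differences Δz: 0, 0, -6, 1, -5, 1, -3, -1
Mean of differences = -1.6250
Numerator Σ(Δz_t−Δz̄)(Δz_{t+1}−Δz̄) = -38.1406
Denominator Σ(Δz_t−Δz̄)² = 51.8750
r_1(Δz) = -38.1406 / 51.8750 = -0.735

-0.735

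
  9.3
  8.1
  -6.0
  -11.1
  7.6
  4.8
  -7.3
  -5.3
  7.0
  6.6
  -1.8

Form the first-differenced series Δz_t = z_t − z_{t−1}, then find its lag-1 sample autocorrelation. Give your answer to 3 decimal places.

-0.031

First differences Δz: -1.2, -14.1, -5.1, 18.7, -2.8, -12.1, 2.0, 12.3, -0.4, -8.4
Mean of differences = -1.1100
Numerator Σ(Δz_t−Δz̄)(Δz_{t+1}−Δz̄) = -29.0771
Denominator Σ(Δz_t−Δz̄)² = 943.8890
r_1(Δz) = -29.0771 / 943.8890 = -0.031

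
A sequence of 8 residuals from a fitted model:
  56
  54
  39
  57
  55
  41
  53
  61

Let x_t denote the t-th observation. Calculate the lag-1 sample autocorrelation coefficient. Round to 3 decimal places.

Mean x̄ = (56 + 54 + 39 + 57 + 55 + 41 + 53 + 61)/8 = 52.0000
Deviations from mean: 4.0000, 2.0000, -13.0000, 5.0000, 3.0000, -11.0000, 1.0000, 9.0000
Σ(x_t−x̄)(x_{t+1}−x̄) = (8.0000) + (-26.0000) + (-65.0000) + (15.0000) + (-33.0000) + (-11.0000) + (9.0000) = -103.0000
Denominator Σ(x_t−x̄)² = 426.0000
r_1 = -103.0000 / 426.0000 = -0.242

-0.242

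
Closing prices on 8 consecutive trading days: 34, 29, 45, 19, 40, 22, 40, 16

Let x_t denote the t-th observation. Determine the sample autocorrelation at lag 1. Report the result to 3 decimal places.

-0.736

Mean x̄ = (34 + 29 + 45 + 19 + 40 + 22 + 40 + 16)/8 = 30.6250
Numerator Σ_{t=1}^{7}(x_t−x̄)(x_{t+1}−x̄) = -603.7656
Denominator Σ(x_t−x̄)² = 819.8750
r_1 = -603.7656 / 819.8750 = -0.736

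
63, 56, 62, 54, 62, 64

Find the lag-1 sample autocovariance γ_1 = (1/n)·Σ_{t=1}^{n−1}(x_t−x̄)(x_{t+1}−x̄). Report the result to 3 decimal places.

-5.838

Mean x̄ = (63 + 56 + 62 + 54 + 62 + 64)/6 = 60.1667
Deviations: 2.8333, -4.1667, 1.8333, -6.1667, 1.8333, 3.8333
Σ_{t=1}^{5}(x_t−x̄)(x_{t+1}−x̄) = -35.0278
γ_1 = -35.0278 / 6 = -5.838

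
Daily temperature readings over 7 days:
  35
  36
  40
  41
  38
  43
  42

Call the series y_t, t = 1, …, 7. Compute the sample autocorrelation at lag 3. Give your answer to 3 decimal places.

Mean ȳ = (35 + 36 + 40 + 41 + 38 + 43 + 42)/7 = 39.2857
Deviations from mean: -4.2857, -3.2857, 0.7143, 1.7143, -1.2857, 3.7143, 2.7143
Numerator Σ_{t=1}^{4}(y_t−ȳ)(y_{t+3}−ȳ) = 4.1837
Denominator Σ(y_t−ȳ)² = 55.4286
r_3 = 4.1837 / 55.4286 = 0.075

0.075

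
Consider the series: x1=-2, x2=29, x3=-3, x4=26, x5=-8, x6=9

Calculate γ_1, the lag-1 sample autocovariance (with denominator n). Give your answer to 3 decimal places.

-158.208

Mean x̄ = (-2 + 29 − 3 + 26 − 8 + 9)/6 = 8.5000
Deviations: -10.5000, 20.5000, -11.5000, 17.5000, -16.5000, 0.5000
Σ_{t=1}^{5}(x_t−x̄)(x_{t+1}−x̄) = -949.2500
γ_1 = -949.2500 / 6 = -158.208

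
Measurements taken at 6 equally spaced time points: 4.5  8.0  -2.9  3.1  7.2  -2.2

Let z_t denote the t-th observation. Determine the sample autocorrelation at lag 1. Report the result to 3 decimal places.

-0.411

Mean z̄ = (4.5 + 8.0 − 2.9 + 3.1 + 7.2 − 2.2)/6 = 2.9500
Deviations from mean: 1.5500, 5.0500, -5.8500, 0.1500, 4.2500, -5.1500
Σ(z_t−z̄)(z_{t+1}−z̄) = (7.8275) + (-29.5425) + (-0.8775) + (0.6375) + (-21.8875) = -43.8425
Denominator Σ(z_t−z̄)² = 106.7350
r_1 = -43.8425 / 106.7350 = -0.411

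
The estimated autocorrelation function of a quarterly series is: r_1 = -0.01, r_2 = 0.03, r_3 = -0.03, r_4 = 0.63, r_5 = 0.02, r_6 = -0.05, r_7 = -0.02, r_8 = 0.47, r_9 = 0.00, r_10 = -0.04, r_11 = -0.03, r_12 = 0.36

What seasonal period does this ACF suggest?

4

The largest autocorrelation is r_4 = 0.63, with weaker echoes at lags 8 (0.47) and 12 (0.36); the remaining lags stay at or below 0.03.
The dominant spike at lag 4 indicates a seasonal period of 4.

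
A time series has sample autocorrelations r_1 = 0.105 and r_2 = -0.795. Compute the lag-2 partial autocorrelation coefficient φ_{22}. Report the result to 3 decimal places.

-0.815

φ_{22} = (r_2 − r_1²) / (1 − r_1²)
r_1² = (0.105)² = 0.011025
Numerator = -0.795 − 0.0110 = -0.8060; denominator = 1 − 0.0110 = 0.9890
φ_{22} = -0.8060 / 0.9890 = -0.815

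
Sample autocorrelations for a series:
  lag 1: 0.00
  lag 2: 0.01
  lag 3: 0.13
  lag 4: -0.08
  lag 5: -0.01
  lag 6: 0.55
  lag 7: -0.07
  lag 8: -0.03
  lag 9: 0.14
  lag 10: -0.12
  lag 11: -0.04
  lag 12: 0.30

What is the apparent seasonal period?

6

The largest autocorrelation is r_6 = 0.55, with a weaker echo at lag 12 (0.30); the remaining lags stay at or below 0.14.
The dominant spike at lag 6 indicates a seasonal period of 6.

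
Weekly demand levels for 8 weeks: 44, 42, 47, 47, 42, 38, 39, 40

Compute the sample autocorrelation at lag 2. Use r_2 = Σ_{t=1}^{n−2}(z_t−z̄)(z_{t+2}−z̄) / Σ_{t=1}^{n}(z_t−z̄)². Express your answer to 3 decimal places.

-0.055

Mean z̄ = (44 + 42 + 47 + 47 + 42 + 38 + 39 + 40)/8 = 42.3750
Deviations from mean: 1.6250, -0.3750, 4.6250, 4.6250, -0.3750, -4.3750, -3.3750, -2.3750
Numerator Σ_{t=1}^{6}(z_t−z̄)(z_{t+2}−z̄) = -4.5313
Denominator Σ(z_t−z̄)² = 81.8750
r_2 = -4.5313 / 81.8750 = -0.055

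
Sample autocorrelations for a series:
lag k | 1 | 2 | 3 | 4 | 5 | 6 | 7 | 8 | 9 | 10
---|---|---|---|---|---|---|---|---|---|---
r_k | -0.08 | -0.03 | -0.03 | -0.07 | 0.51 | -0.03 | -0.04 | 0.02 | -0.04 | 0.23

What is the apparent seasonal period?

5

The largest autocorrelation is r_5 = 0.51, with a weaker echo at lag 10 (0.23); the remaining lags stay at or below 0.02.
The dominant spike at lag 5 indicates a seasonal period of 5.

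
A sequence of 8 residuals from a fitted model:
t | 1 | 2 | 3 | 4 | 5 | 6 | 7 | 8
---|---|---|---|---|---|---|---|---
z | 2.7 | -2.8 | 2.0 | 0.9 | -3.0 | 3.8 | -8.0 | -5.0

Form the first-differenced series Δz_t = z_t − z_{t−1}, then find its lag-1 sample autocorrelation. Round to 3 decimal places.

First differences Δz: -5.5, 4.8, -1.1, -3.9, 6.8, -11.8, 3.0
Mean of differences = -1.1000
Numerator Σ(Δz_t−Δz̄)(Δz_{t+1}−Δz̄) = -176.4800
Denominator Σ(Δz_t−Δz̄)² = 255.7200
r_1(Δz) = -176.4800 / 255.7200 = -0.690

-0.690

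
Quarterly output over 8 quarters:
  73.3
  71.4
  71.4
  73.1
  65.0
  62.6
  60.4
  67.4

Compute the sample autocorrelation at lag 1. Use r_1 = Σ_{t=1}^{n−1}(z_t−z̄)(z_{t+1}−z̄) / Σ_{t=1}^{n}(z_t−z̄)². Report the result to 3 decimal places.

0.540

Mean z̄ = (73.3 + 71.4 + 71.4 + 73.1 + 65.0 + 62.6 + 60.4 + 67.4)/8 = 68.0750
Deviations from mean: 5.2250, 3.3250, 3.3250, 5.0250, -3.0750, -5.4750, -7.6750, -0.6750
Numerator Σ_{t=1}^{7}(z_t−z̄)(z_{t+1}−z̄) = 93.7219
Denominator Σ(z_t−z̄)² = 173.4550
r_1 = 93.7219 / 173.4550 = 0.540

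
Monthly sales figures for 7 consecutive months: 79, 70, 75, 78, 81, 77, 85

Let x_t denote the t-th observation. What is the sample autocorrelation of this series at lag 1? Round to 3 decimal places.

0.035

Mean x̄ = (79 + 70 + 75 + 78 + 81 + 77 + 85)/7 = 77.8571
Deviations from mean: 1.1429, -7.8571, -2.8571, 0.1429, 3.1429, -0.8571, 7.1429
Σ(x_t−x̄)(x_{t+1}−x̄) = (-8.9796) + (22.4490) + (-0.4082) + (0.4490) + (-2.6939) + (-6.1224) = 4.6939
Denominator Σ(x_t−x̄)² = 132.8571
r_1 = 4.6939 / 132.8571 = 0.035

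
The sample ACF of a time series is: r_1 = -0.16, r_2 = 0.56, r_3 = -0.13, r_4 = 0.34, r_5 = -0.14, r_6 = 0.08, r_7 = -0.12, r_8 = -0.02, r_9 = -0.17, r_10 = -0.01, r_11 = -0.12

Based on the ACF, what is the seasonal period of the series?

The largest autocorrelation is r_2 = 0.56, with a weaker echo at lag 4 (0.34); the remaining lags stay at or below 0.08.
The dominant spike at lag 2 indicates a seasonal period of 2.

2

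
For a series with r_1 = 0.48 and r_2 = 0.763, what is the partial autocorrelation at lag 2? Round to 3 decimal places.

0.692

φ_{22} = (r_2 − r_1²) / (1 − r_1²)
r_1² = (0.48)² = 0.2304
Numerator = 0.763 − 0.2304 = 0.5326; denominator = 1 − 0.2304 = 0.7696
φ_{22} = 0.5326 / 0.7696 = 0.692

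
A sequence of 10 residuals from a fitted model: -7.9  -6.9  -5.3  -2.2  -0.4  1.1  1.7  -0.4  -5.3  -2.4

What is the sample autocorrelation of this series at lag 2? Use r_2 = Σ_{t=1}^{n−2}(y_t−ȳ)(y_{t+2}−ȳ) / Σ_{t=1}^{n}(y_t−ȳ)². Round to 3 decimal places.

0.160

Mean ȳ = (-7.9 − 6.9 − 5.3 − 2.2 − 0.4 + 1.1 + 1.7 − 0.4 − 5.3 − 2.4)/10 = -2.8000
Numerator Σ_{t=1}^{8}(y_t−ȳ)(y_{t+2}−ȳ) = 16.5000
Denominator Σ(y_t−ȳ)² = 102.8200
r_2 = 16.5000 / 102.8200 = 0.160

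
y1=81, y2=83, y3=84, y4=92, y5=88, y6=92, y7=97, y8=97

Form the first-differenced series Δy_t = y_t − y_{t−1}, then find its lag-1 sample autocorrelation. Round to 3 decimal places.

-0.618

First differences Δy: 2, 1, 8, -4, 4, 5, 0
Mean of differences = 2.2857
Numerator Σ(Δy_t−Δȳ)(Δy_{t+1}−Δȳ) = -55.2245
Denominator Σ(Δy_t−Δȳ)² = 89.4286
r_1(Δy) = -55.2245 / 89.4286 = -0.618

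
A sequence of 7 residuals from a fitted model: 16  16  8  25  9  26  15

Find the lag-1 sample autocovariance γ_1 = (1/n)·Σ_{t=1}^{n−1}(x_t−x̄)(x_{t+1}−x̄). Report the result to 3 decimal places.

-30.985

Mean x̄ = (16 + 16 + 8 + 25 + 9 + 26 + 15)/7 = 16.4286
Deviations: -0.4286, -0.4286, -8.4286, 8.5714, -7.4286, 9.5714, -1.4286
Σ_{t=1}^{6}(x_t−x̄)(x_{t+1}−x̄) = -216.8980
γ_1 = -216.8980 / 7 = -30.985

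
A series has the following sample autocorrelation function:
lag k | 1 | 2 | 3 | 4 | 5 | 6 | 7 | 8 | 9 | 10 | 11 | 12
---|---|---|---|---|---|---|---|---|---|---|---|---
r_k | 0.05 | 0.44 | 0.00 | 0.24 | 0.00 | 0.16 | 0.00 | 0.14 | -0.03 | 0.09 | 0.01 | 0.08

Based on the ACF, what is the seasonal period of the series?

The largest autocorrelation is r_2 = 0.44, with weaker echoes at lags 4 (0.24) and 6 (0.16); the remaining lags stay at or below 0.14.
The dominant spike at lag 2 indicates a seasonal period of 2.

2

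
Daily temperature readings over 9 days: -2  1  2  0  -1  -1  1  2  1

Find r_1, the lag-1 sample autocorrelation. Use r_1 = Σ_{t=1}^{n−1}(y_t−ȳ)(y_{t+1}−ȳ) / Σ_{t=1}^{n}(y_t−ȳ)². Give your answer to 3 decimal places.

Mean ȳ = (-2 + 1 + 2 + 0 − 1 − 1 + 1 + 2 + 1)/9 = 0.3333
Numerator Σ_{t=1}^{8}(y_t−ȳ)(y_{t+1}−ȳ) = 2.5556
Denominator Σ(y_t−ȳ)² = 16.0000
r_1 = 2.5556 / 16.0000 = 0.160

0.160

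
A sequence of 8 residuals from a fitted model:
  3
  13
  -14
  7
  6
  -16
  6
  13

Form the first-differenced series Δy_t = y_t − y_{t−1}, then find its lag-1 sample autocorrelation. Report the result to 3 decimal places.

-0.509

First differences Δy: 10, -27, 21, -1, -22, 22, 7
Mean of differences = 1.4286
Numerator Σ(Δy_t−Δȳ)(Δy_{t+1}−Δȳ) = -1158.0408
Denominator Σ(Δy_t−Δȳ)² = 2273.7143
r_1(Δy) = -1158.0408 / 2273.7143 = -0.509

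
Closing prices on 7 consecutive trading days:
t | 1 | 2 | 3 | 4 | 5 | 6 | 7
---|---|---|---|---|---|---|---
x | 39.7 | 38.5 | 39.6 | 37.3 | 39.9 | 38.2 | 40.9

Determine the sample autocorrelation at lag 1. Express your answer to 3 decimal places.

Mean x̄ = (39.7 + 38.5 + 39.6 + 37.3 + 39.9 + 38.2 + 40.9)/7 = 39.1571
Σ(x_t−x̄)(x_{t+1}−x̄) = (-0.3567) + (-0.2910) + (-0.8224) + (-1.3796) + (-0.7110) + (-1.6682) = -5.2290
Denominator Σ(x_t−x̄)² = 8.8771
r_1 = -5.2290 / 8.8771 = -0.589

-0.589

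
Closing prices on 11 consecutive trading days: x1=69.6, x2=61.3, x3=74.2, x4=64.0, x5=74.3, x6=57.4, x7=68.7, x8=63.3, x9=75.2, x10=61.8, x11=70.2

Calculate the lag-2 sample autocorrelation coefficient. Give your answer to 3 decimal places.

0.607

Mean x̄ = (69.6 + 61.3 + 74.2 + 64.0 + 74.3 + 57.4 + 68.7 + 63.3 + 75.2 + 61.8 + 70.2)/11 = 67.2727
Numerator Σ_{t=1}^{9}(x_t−x̄)(x_{t+2}−x̄) = 222.1721
Denominator Σ(x_t−x̄)² = 365.8218
r_2 = 222.1721 / 365.8218 = 0.607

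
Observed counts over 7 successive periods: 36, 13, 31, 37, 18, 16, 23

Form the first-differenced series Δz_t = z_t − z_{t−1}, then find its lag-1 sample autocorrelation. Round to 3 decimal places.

First differences Δz: -23, 18, 6, -19, -2, 7
Mean of differences = -2.1667
Numerator Σ(Δz_t−Δz̄)(Δz_{t+1}−Δz̄) = -394.1944
Denominator Σ(Δz_t−Δz̄)² = 1274.8333
r_1(Δz) = -394.1944 / 1274.8333 = -0.309

-0.309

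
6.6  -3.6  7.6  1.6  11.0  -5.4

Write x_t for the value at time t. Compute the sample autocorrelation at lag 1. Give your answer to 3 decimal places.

Mean x̄ = (6.6 − 3.6 + 7.6 + 1.6 + 11.0 − 5.4)/6 = 2.9667
Σ(x_t−x̄)(x_{t+1}−x̄) = (-23.8589) + (-30.4256) + (-6.3322) + (-10.9789) + (-67.2122) = -138.8078
Denominator Σ(x_t−x̄)² = 214.1933
r_1 = -138.8078 / 214.1933 = -0.648

-0.648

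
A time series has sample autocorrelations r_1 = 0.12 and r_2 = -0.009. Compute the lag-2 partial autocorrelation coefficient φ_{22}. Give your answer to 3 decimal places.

φ_{22} = (r_2 − r_1²) / (1 − r_1²)
r_1² = (0.12)² = 0.0144
Numerator = -0.009 − 0.0144 = -0.0234; denominator = 1 − 0.0144 = 0.9856
φ_{22} = -0.0234 / 0.9856 = -0.024

-0.024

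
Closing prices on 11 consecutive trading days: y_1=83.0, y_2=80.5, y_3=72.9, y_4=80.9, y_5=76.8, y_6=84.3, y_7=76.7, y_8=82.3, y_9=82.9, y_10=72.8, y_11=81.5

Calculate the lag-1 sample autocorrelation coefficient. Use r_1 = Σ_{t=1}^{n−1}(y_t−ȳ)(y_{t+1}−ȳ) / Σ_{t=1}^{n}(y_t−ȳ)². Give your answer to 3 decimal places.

Mean ȳ = (83.0 + 80.5 + 72.9 + 80.9 + 76.8 + 84.3 + 76.7 + 82.3 + 82.9 + 72.8 + 81.5)/11 = 79.5091
Numerator Σ_{t=1}^{10}(y_t−ȳ)(y_{t+1}−ȳ) = -76.9710
Denominator Σ(y_t−ȳ)² = 165.2291
r_1 = -76.9710 / 165.2291 = -0.466

-0.466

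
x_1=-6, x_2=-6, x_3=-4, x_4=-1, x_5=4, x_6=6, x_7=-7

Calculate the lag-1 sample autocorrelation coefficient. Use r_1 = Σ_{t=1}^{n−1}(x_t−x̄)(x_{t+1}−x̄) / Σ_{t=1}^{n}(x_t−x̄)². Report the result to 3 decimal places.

0.222

Mean x̄ = (-6 − 6 − 4 − 1 + 4 + 6 − 7)/7 = -2.0000
Σ(x_t−x̄)(x_{t+1}−x̄) = (16.0000) + (8.0000) + (-2.0000) + (6.0000) + (48.0000) + (-40.0000) = 36.0000
Denominator Σ(x_t−x̄)² = 162.0000
r_1 = 36.0000 / 162.0000 = 0.222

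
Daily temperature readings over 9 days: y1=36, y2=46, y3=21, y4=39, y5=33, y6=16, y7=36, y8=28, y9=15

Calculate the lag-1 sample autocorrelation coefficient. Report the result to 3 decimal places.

Mean ȳ = (36 + 46 + 21 + 39 + 33 + 16 + 36 + 28 + 15)/9 = 30.0000
Numerator Σ_{t=1}^{8}(y_t−ȳ)(y_{t+1}−ȳ) = -210.0000
Denominator Σ(y_t−ȳ)² = 924.0000
r_1 = -210.0000 / 924.0000 = -0.227

-0.227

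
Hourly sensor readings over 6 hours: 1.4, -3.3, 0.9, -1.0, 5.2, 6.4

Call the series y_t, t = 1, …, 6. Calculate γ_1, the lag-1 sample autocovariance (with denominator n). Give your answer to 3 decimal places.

2.358

Mean ȳ = (1.4 − 3.3 + 0.9 − 1.0 + 5.2 + 6.4)/6 = 1.6000
Σ_{t=1}^{5}(y_t−ȳ)(y_{t+1}−ȳ) = 14.1500
γ_1 = 14.1500 / 6 = 2.358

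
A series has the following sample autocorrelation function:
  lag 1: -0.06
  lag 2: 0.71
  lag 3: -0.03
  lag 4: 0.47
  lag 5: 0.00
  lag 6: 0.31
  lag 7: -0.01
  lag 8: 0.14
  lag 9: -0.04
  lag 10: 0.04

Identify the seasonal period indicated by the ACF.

2

The largest autocorrelation is r_2 = 0.71, with weaker echoes at lags 4 (0.47) and 6 (0.31); the remaining lags stay at or below 0.14.
The dominant spike at lag 2 indicates a seasonal period of 2.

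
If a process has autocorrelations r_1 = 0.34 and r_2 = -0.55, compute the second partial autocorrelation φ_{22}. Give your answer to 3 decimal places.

-0.753

φ_{22} = (r_2 − r_1²) / (1 − r_1²)
r_1² = (0.34)² = 0.1156
Numerator = -0.55 − 0.1156 = -0.6656; denominator = 1 − 0.1156 = 0.8844
φ_{22} = -0.6656 / 0.8844 = -0.753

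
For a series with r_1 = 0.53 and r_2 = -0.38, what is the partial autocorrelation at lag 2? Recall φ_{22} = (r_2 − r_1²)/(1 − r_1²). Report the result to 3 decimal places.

φ_{22} = (r_2 − r_1²) / (1 − r_1²)
r_1² = (0.53)² = 0.2809
Numerator = -0.38 − 0.2809 = -0.6609; denominator = 1 − 0.2809 = 0.7191
φ_{22} = -0.6609 / 0.7191 = -0.919

-0.919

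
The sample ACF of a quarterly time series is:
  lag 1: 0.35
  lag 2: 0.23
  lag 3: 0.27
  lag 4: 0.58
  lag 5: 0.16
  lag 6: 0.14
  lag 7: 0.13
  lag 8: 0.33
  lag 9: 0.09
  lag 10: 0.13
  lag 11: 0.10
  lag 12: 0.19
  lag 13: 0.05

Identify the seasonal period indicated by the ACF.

The largest autocorrelation is r_4 = 0.58; the remaining lags stay at or below 0.35. The elevated value at lag 1 (0.35), dropping to 0.23 at lag 2, reflects decaying short-term dependence rather than seasonality.
The dominant spike at lag 4 indicates a seasonal period of 4.

4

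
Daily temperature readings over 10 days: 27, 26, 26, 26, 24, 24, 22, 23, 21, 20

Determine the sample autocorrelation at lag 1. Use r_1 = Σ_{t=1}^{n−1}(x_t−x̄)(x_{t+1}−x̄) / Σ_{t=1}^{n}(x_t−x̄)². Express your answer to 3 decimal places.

0.609

Mean x̄ = (27 + 26 + 26 + 26 + 24 + 24 + 22 + 23 + 21 + 20)/10 = 23.9000
Numerator Σ_{t=1}^{9}(x_t−x̄)(x_{t+1}−x̄) = 30.9900
Denominator Σ(x_t−x̄)² = 50.9000
r_1 = 30.9900 / 50.9000 = 0.609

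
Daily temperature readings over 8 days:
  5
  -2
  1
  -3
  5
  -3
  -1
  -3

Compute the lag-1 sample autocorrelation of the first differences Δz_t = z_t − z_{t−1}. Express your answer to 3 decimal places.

First differences Δz: -7, 3, -4, 8, -8, 2, -2
Mean of differences = -1.1429
Numerator Σ(Δz_t−Δz̄)(Δz_{t+1}−Δz̄) = -149.1633
Denominator Σ(Δz_t−Δz̄)² = 200.8571
r_1(Δz) = -149.1633 / 200.8571 = -0.743

-0.743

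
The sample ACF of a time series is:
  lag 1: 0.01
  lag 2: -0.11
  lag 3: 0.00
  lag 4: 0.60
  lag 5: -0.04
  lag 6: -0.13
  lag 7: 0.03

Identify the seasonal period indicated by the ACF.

The largest autocorrelation is r_4 = 0.60; the remaining lags stay at or below 0.03.
The dominant spike at lag 4 indicates a seasonal period of 4.

4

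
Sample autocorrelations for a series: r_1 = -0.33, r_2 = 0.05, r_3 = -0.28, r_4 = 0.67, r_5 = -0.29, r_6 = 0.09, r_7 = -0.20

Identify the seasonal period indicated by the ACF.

4

The largest autocorrelation is r_4 = 0.67; the remaining lags stay at or below 0.09.
The dominant spike at lag 4 indicates a seasonal period of 4.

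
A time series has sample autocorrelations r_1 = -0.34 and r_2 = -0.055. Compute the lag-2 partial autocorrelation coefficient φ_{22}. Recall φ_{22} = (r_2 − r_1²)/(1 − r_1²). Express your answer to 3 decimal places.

φ_{22} = (r_2 − r_1²) / (1 − r_1²)
r_1² = (-0.34)² = 0.1156
Numerator = -0.055 − 0.1156 = -0.1706; denominator = 1 − 0.1156 = 0.8844
φ_{22} = -0.1706 / 0.8844 = -0.193

-0.193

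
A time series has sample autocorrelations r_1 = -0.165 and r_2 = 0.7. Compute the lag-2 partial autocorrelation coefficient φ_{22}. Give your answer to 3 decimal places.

0.692

φ_{22} = (r_2 − r_1²) / (1 − r_1²)
r_1² = (-0.165)² = 0.027225
Numerator = 0.7 − 0.0272 = 0.6728; denominator = 1 − 0.0272 = 0.9728
φ_{22} = 0.6728 / 0.9728 = 0.692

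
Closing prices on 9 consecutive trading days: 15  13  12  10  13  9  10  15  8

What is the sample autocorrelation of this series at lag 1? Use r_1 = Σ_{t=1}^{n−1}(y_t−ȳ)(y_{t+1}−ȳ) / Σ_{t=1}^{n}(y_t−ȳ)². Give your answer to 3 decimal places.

-0.284

Mean ȳ = (15 + 13 + 12 + 10 + 13 + 9 + 10 + 15 + 8)/9 = 11.6667
Numerator Σ_{t=1}^{8}(y_t−ȳ)(y_{t+1}−ȳ) = -14.7778
Denominator Σ(y_t−ȳ)² = 52.0000
r_1 = -14.7778 / 52.0000 = -0.284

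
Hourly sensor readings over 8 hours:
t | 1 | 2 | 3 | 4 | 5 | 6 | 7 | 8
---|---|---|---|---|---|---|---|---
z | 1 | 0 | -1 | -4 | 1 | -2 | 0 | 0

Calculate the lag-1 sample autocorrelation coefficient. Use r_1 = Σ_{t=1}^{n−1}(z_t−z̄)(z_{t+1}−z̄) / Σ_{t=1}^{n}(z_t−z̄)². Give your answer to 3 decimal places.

-0.309

Mean z̄ = (1 + 0 − 1 − 4 + 1 − 2 + 0 + 0)/8 = -0.6250
Deviations from mean: 1.6250, 0.6250, -0.3750, -3.3750, 1.6250, -1.3750, 0.6250, 0.6250
Numerator Σ_{t=1}^{7}(z_t−z̄)(z_{t+1}−z̄) = -6.1406
Denominator Σ(z_t−z̄)² = 19.8750
r_1 = -6.1406 / 19.8750 = -0.309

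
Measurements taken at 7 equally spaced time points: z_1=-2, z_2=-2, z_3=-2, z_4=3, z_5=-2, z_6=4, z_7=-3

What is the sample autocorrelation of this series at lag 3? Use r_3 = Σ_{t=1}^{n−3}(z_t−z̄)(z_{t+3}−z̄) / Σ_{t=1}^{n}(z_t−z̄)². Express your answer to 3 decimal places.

Mean z̄ = (-2 − 2 − 2 + 3 − 2 + 4 − 3)/7 = -0.5714
Σ(z_t−z̄)(z_{t+3}−z̄) = (-5.1020) + (2.0408) + (-6.5306) + (-8.6735) = -18.2653
Denominator Σ(z_t−z̄)² = 47.7143
r_3 = -18.2653 / 47.7143 = -0.383

-0.383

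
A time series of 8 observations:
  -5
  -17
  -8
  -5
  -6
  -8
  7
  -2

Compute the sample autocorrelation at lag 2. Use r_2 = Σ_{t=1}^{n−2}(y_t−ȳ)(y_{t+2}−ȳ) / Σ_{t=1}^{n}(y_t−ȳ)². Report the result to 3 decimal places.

-0.070

Mean ȳ = (-5 − 17 − 8 − 5 − 6 − 8 + 7 − 2)/8 = -5.5000
Deviations from mean: 0.5000, -11.5000, -2.5000, 0.5000, -0.5000, -2.5000, 12.5000, 3.5000
Σ(y_t−ȳ)(y_{t+2}−ȳ) = (-1.2500) + (-5.7500) + (1.2500) + (-1.2500) + (-6.2500) + (-8.7500) = -22.0000
Denominator Σ(y_t−ȳ)² = 314.0000
r_2 = -22.0000 / 314.0000 = -0.070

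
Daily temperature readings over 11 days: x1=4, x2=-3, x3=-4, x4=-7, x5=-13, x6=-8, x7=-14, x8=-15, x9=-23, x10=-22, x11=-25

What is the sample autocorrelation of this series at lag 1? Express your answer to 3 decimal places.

0.613

Mean x̄ = (4 − 3 − 4 − 7 − 13 − 8 − 14 − 15 − 23 − 22 − 25)/11 = -11.8182
Numerator Σ_{t=1}^{10}(x_t−x̄)(x_{t+1}−x̄) = 518.1488
Denominator Σ(x_t−x̄)² = 845.6364
r_1 = 518.1488 / 845.6364 = 0.613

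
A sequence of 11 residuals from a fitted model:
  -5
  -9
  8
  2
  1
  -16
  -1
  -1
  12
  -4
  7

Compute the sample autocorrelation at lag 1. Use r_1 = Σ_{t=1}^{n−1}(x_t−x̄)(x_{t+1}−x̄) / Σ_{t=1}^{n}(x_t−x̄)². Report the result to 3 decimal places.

Mean x̄ = (-5 − 9 + 8 + 2 + 1 − 16 − 1 − 1 + 12 − 4 + 7)/11 = -0.5455
Numerator Σ_{t=1}^{10}(x_t−x̄)(x_{t+1}−x̄) = -100.6612
Denominator Σ(x_t−x̄)² = 638.7273
r_1 = -100.6612 / 638.7273 = -0.158

-0.158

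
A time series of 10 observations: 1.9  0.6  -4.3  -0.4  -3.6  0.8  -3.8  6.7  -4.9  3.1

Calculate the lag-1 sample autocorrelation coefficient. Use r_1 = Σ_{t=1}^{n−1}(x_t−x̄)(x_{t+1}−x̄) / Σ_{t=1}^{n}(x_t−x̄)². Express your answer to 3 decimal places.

Mean x̄ = (1.9 + 0.6 − 4.3 − 0.4 − 3.6 + 0.8 − 3.8 + 6.7 − 4.9 + 3.1)/10 = -0.3900
Numerator Σ_{t=1}^{9}(x_t−x̄)(x_{t+1}−x̄) = -81.3031
Denominator Σ(x_t−x̄)² = 127.6490
r_1 = -81.3031 / 127.6490 = -0.637

-0.637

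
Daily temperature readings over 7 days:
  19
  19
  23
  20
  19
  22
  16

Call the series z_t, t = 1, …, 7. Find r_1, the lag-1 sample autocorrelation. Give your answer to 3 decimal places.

-0.357

Mean z̄ = (19 + 19 + 23 + 20 + 19 + 22 + 16)/7 = 19.7143
Numerator Σ_{t=1}^{6}(z_t−z̄)(z_{t+1}−z̄) = -11.2245
Denominator Σ(z_t−z̄)² = 31.4286
r_1 = -11.2245 / 31.4286 = -0.357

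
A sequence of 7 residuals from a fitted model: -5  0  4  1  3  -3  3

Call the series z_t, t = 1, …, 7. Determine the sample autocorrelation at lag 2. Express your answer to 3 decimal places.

Mean z̄ = (-5 + 0 + 4 + 1 + 3 − 3 + 3)/7 = 0.4286
Deviations from mean: -5.4286, -0.4286, 3.5714, 0.5714, 2.5714, -3.4286, 2.5714
Numerator Σ_{t=1}^{5}(z_t−z̄)(z_{t+2}−z̄) = -5.7959
Denominator Σ(z_t−z̄)² = 67.7143
r_2 = -5.7959 / 67.7143 = -0.086

-0.086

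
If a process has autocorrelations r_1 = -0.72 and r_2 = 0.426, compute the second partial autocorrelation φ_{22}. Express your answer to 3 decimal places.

-0.192

φ_{22} = (r_2 − r_1²) / (1 − r_1²)
r_1² = (-0.72)² = 0.5184
Numerator = 0.426 − 0.5184 = -0.0924; denominator = 1 − 0.5184 = 0.4816
φ_{22} = -0.0924 / 0.4816 = -0.192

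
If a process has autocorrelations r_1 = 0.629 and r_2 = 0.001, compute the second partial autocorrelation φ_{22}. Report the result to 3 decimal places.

φ_{22} = (r_2 − r_1²) / (1 − r_1²)
r_1² = (0.629)² = 0.395641
Numerator = 0.001 − 0.3956 = -0.3946; denominator = 1 − 0.3956 = 0.6044
φ_{22} = -0.3946 / 0.6044 = -0.653

-0.653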